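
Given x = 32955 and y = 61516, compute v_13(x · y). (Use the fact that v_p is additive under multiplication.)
v_13(2027259780) = 6

v_p(x) = 3 (factor: 32955 = 13^3 · 15); v_p(y) = 3 (factor: 61516 = 13^3 · 28). Additivity: v_p(xy) = v_p(x) + v_p(y) = 3 + 3 = 6. (Direct check: xy = 2027259780 = 13^6 · (420).)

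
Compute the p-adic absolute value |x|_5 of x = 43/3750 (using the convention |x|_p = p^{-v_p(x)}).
|43/3750|_5 = 625

Step 1 — compute v_5(x) by factoring powers of 5 out of the numerator and denominator: v_5(43/3750) = -4. Step 2 — apply |x|_p = p^{-v_p(x)} = 5^{4} = 625.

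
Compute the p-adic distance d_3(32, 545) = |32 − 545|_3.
d_3(32, 545) = 1/27

Step 1 — x − y = 32 − 545 = -513. Step 2 — v_3(-513) = 3 (factor: -513 = −(3^3 · 19); the sign does not affect v_p). Step 3 — |x − y|_3 = 3^{-3} = 1/27.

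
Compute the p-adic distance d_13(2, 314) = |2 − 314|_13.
d_13(2, 314) = 1/13

Step 1 — x − y = 2 − 314 = -312. Step 2 — v_13(-312) = 1 (factor: -312 = −(13^1 · 24); the sign does not affect v_p). Step 3 — |x − y|_13 = 13^{-1} = 1/13.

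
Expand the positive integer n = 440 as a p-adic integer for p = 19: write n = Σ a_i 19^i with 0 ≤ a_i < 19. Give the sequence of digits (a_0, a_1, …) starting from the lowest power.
(a_0, a_1, …) = (3, 4, 1)

Repeated division by 19 gives the digits low-to-high: 440 = 3 + 4·19^1 + 1·19^2. Digit sequence: (3, 4, 1).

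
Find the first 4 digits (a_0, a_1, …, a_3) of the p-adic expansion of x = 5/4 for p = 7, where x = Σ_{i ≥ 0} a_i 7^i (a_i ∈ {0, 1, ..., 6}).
(a_0, …, a_3) = (3, 5, 1, 5)

v_7(5/4) = 0 (numerator and denominator both coprime to 7), so x ∈ ℤ_7^×. Compute digits iteratively via a_i = x_i mod 7, x_{i+1} = (x_i − a_i)/7, with x_0 = x:
  x_0 = 5/4;  a_0 = 3;  x_1 = (x_0 − 3)/7 = -1/4
  x_1 = -1/4;  a_1 = 5;  x_2 = (x_1 − 5)/7 = -3/4
  x_2 = -3/4;  a_2 = 1;  x_3 = (x_2 − 1)/7 = -1/4
  x_3 = -1/4;  a_3 = 5;  x_4 = (x_3 − 5)/7 = -3/4
Digits: (3, 5, 1, 5).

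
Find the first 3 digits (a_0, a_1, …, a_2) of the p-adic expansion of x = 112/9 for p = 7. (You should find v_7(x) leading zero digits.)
(a_0, …, a_2) = (0, 1, 4)

v_7(112/9) = 1, so a_0 = ... = a_0 = 0. Factor out: x = 7^1 · u with u = 16/9 a unit in ℤ_7. Expand u iteratively via a_{v+i} = u_i mod 7, u_{i+1} = (u_i − a_{v+i})/7:
  u_0 = 16/9;  a_1 = 1;  u_1 = (u_0 − 1)/7 = 1/9
  u_1 = 1/9;  a_2 = 4;  u_2 = (u_1 − 4)/7 = -5/9
Digits: (0, 1, 4).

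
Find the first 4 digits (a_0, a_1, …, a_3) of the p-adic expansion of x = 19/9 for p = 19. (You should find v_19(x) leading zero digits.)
(a_0, …, a_3) = (0, 17, 16, 16)

v_19(19/9) = 1, so a_0 = ... = a_0 = 0. Factor out: x = 19^1 · u with u = 1/9 a unit in ℤ_19. Expand u iteratively via a_{v+i} = u_i mod 19, u_{i+1} = (u_i − a_{v+i})/19:
  u_0 = 1/9;  a_1 = 17;  u_1 = (u_0 − 17)/19 = -8/9
  u_1 = -8/9;  a_2 = 16;  u_2 = (u_1 − 16)/19 = -8/9
  u_2 = -8/9;  a_3 = 16;  u_3 = (u_2 − 16)/19 = -8/9
Digits: (0, 17, 16, 16).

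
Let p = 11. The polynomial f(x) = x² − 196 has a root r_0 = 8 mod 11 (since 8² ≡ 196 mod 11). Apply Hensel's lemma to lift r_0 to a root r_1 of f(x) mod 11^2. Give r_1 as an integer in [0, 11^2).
r_1 = 107 (mod 121)

Hensel's recurrence: r_{i+1} = r_i − f(r_i)·(f′(r_i))^{-1} mod 11^{i+2}, with f′(x) = 2x. Iterate:
  r_0 = 8 (mod 11)
  r_1 = 107 (mod 121)
Final: r_1 = 107, and one checks f(r_1) ≡ 0 mod 11^2.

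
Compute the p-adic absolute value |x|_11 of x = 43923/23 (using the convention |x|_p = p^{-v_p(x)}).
|43923/23|_11 = 1/14641

Step 1 — compute v_11(x) by factoring powers of 11 out of the numerator and denominator: v_11(43923/23) = 4. Step 2 — apply |x|_p = p^{-v_p(x)} = 11^{-4} = 1/14641.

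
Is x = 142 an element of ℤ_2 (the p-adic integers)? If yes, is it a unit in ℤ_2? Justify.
x ∈ ℤ_2 but not a unit; v_2(x) = 1 > 0

ℤ_2 = {x ∈ ℚ_2 : v_2(x) ≥ 0} and ℤ_2^× = {x ∈ ℤ_2 : v_2(x) = 0}. Here v_2(142) = v_2(num) − v_2(den) = 1; compare against these criteria.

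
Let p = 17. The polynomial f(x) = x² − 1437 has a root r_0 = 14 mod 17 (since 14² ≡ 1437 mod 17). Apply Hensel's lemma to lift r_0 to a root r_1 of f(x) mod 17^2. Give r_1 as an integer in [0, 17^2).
r_1 = 48 (mod 289)

Hensel's recurrence: r_{i+1} = r_i − f(r_i)·(f′(r_i))^{-1} mod 17^{i+2}, with f′(x) = 2x. Iterate:
  r_0 = 14 (mod 17)
  r_1 = 48 (mod 289)
Final: r_1 = 48, and one checks f(r_1) ≡ 0 mod 17^2.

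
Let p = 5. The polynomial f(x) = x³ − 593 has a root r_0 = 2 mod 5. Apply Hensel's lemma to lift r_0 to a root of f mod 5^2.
r_1 = 7 (mod 25)

Hensel: r_{i+1} = r_i − f(r_i)/f′(r_i) mod 5^{i+2}, where f′(x) = 3x². Iterate:
  r_0 = 2 (mod 5)
  r_1 = 7 (mod 25)
Final: r = 7 with f(r) ≡ 0 mod 5^2.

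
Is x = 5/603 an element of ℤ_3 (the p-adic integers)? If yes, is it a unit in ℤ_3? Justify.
x ∉ ℤ_3 (v_3(x) = -2 < 0)

ℤ_3 = {x ∈ ℚ_3 : v_3(x) ≥ 0} and ℤ_3^× = {x ∈ ℤ_3 : v_3(x) = 0}. Here v_3(5/603) = v_3(num) − v_3(den) = -2; compare against these criteria.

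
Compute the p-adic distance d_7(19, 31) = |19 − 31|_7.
d_7(19, 31) = 1

Step 1 — x − y = 19 − 31 = -12. Step 2 — v_7(-12) = 0 (factor: -12 = −(7^0 · 12); the sign does not affect v_p). Step 3 — |x − y|_7 = 7^{0} = 1.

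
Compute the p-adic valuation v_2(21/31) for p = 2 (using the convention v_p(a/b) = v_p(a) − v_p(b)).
v_2(21/31) = 0

Factor powers of 2 from the numerator and denominator of the reduced fraction: 21 = 2^0 · 21 and 31 = 2^0 · 31. Apply v_p(a/b) = v_p(a) − v_p(b): v_2(21/31) = 0 − 0 = 0.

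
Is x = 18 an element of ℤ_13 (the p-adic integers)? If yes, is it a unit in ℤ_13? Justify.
x ∈ ℤ_13^× (unit); v_13(x) = 0

ℤ_13 = {x ∈ ℚ_13 : v_13(x) ≥ 0} and ℤ_13^× = {x ∈ ℤ_13 : v_13(x) = 0}. Here v_13(18) = v_13(num) − v_13(den) = 0; compare against these criteria.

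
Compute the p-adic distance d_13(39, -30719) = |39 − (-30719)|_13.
d_13(39, -30719) = 1/2197

Step 1 — x − y = 39 − (-30719) = 30758. Step 2 — v_13(30758) = 3 (factor: 30758 = (13^3 · 14); the sign does not affect v_p). Step 3 — |x − y|_13 = 13^{-3} = 1/2197.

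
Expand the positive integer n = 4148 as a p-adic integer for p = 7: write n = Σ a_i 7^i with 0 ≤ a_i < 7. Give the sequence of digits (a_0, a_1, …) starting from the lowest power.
(a_0, a_1, …) = (4, 4, 0, 5, 1)

Repeated division by 7 gives the digits low-to-high: 4148 = 4 + 4·7^1 + 5·7^3 + 1·7^4. Digit sequence: (4, 4, 0, 5, 1).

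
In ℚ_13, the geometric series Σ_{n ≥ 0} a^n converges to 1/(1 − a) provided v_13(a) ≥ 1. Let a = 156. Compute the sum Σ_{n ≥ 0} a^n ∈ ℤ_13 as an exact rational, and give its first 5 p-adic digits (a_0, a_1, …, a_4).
Σ a^n = 1/(1 − a) = -1/155;  first 5 digits = (1, 12, 1, 10, 4)

v_13(a) = 1 ≥ 1, so the series converges in ℤ_13 to 1/(1 − a) = 1/(1 − 156) = -1/155. Expand this rational in ℤ_13: compute digits iteratively via d_i = x_i mod 13, x_{i+1} = (x_i − d_i)/13. The first 5 digits are (1, 12, 1, 10, 4).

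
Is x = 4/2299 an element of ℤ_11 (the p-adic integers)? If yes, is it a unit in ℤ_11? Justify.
x ∉ ℤ_11 (v_11(x) = -2 < 0)

ℤ_11 = {x ∈ ℚ_11 : v_11(x) ≥ 0} and ℤ_11^× = {x ∈ ℤ_11 : v_11(x) = 0}. Here v_11(4/2299) = v_11(num) − v_11(den) = -2; compare against these criteria.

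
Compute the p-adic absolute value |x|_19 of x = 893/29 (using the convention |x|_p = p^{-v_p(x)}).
|893/29|_19 = 1/19

Step 1 — compute v_19(x) by factoring powers of 19 out of the numerator and denominator: v_19(893/29) = 1. Step 2 — apply |x|_p = p^{-v_p(x)} = 19^{-1} = 1/19.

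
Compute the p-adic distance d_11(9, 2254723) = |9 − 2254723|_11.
d_11(9, 2254723) = 1/161051

Step 1 — x − y = 9 − 2254723 = -2254714. Step 2 — v_11(-2254714) = 5 (factor: -2254714 = −(11^5 · 14); the sign does not affect v_p). Step 3 — |x − y|_11 = 11^{-5} = 1/161051.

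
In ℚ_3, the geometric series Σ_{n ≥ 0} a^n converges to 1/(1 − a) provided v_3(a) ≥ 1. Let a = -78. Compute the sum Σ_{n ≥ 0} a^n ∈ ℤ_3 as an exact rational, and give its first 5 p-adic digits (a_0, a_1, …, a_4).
Σ a^n = 1/(1 − a) = 1/79;  first 5 digits = (1, 1, 1, 1, 0)

v_3(a) = 1 ≥ 1, so the series converges in ℤ_3 to 1/(1 − a) = 1/(1 − (-78)) = 1/79. Expand this rational in ℤ_3: compute digits iteratively via d_i = x_i mod 3, x_{i+1} = (x_i − d_i)/3. The first 5 digits are (1, 1, 1, 1, 0).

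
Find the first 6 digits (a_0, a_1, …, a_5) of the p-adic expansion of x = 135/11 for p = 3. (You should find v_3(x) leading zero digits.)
(a_0, …, a_5) = (0, 0, 0, 1, 2, 2)

v_3(135/11) = 3, so a_0 = ... = a_2 = 0. Factor out: x = 3^3 · u with u = 5/11 a unit in ℤ_3. Expand u iteratively via a_{v+i} = u_i mod 3, u_{i+1} = (u_i − a_{v+i})/3:
  u_0 = 5/11;  a_3 = 1;  u_1 = (u_0 − 1)/3 = -2/11
  u_1 = -2/11;  a_4 = 2;  u_2 = (u_1 − 2)/3 = -8/11
  u_2 = -8/11;  a_5 = 2;  u_3 = (u_2 − 2)/3 = -10/11
Digits: (0, 0, 0, 1, 2, 2).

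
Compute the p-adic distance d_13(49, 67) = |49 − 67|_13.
d_13(49, 67) = 1

Step 1 — x − y = 49 − 67 = -18. Step 2 — v_13(-18) = 0 (factor: -18 = −(13^0 · 18); the sign does not affect v_p). Step 3 — |x − y|_13 = 13^{0} = 1.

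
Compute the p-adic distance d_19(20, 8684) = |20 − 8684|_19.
d_19(20, 8684) = 1/361

Step 1 — x − y = 20 − 8684 = -8664. Step 2 — v_19(-8664) = 2 (factor: -8664 = −(19^2 · 24); the sign does not affect v_p). Step 3 — |x − y|_19 = 19^{-2} = 1/361.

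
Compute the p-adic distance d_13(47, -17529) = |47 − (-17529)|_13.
d_13(47, -17529) = 1/2197

Step 1 — x − y = 47 − (-17529) = 17576. Step 2 — v_13(17576) = 3 (factor: 17576 = (13^3 · 8); the sign does not affect v_p). Step 3 — |x − y|_13 = 13^{-3} = 1/2197.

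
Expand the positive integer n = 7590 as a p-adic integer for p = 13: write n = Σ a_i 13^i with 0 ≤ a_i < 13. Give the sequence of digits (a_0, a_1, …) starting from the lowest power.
(a_0, a_1, …) = (11, 11, 5, 3)

Repeated division by 13 gives the digits low-to-high: 7590 = 11 + 11·13^1 + 5·13^2 + 3·13^3. Digit sequence: (11, 11, 5, 3).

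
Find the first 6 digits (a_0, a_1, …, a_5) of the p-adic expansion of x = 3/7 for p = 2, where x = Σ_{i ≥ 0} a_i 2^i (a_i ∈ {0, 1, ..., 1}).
(a_0, …, a_5) = (1, 0, 1, 0, 0, 1)

v_2(3/7) = 0 (numerator and denominator both coprime to 2), so x ∈ ℤ_2^×. Compute digits iteratively via a_i = x_i mod 2, x_{i+1} = (x_i − a_i)/2, with x_0 = x:
  x_0 = 3/7;  a_0 = 1;  x_1 = (x_0 − 1)/2 = -2/7
  x_1 = -2/7;  a_1 = 0;  x_2 = (x_1 − 0)/2 = -1/7
  x_2 = -1/7;  a_2 = 1;  x_3 = (x_2 − 1)/2 = -4/7
  x_3 = -4/7;  a_3 = 0;  x_4 = (x_3 − 0)/2 = -2/7
  x_4 = -2/7;  a_4 = 0;  x_5 = (x_4 − 0)/2 = -1/7
  x_5 = -1/7;  a_5 = 1;  x_6 = (x_5 − 1)/2 = -4/7
Digits: (1, 0, 1, 0, 0, 1).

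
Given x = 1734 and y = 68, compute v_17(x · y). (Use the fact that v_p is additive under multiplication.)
v_17(117912) = 3

v_p(x) = 2 (factor: 1734 = 17^2 · 6); v_p(y) = 1 (factor: 68 = 17^1 · 4). Additivity: v_p(xy) = v_p(x) + v_p(y) = 2 + 1 = 3. (Direct check: xy = 117912 = 17^3 · (24).)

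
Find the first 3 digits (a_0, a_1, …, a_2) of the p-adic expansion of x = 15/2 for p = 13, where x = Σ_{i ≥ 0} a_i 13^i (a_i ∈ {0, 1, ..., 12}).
(a_0, …, a_2) = (1, 7, 6)

v_13(15/2) = 0 (numerator and denominator both coprime to 13), so x ∈ ℤ_13^×. Compute digits iteratively via a_i = x_i mod 13, x_{i+1} = (x_i − a_i)/13, with x_0 = x:
  x_0 = 15/2;  a_0 = 1;  x_1 = (x_0 − 1)/13 = 1/2
  x_1 = 1/2;  a_1 = 7;  x_2 = (x_1 − 7)/13 = -1/2
  x_2 = -1/2;  a_2 = 6;  x_3 = (x_2 − 6)/13 = -1/2
Digits: (1, 7, 6).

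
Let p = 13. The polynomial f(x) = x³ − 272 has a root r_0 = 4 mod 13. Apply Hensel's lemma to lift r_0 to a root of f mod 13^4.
r_3 = 5191 (mod 28561)

Hensel: r_{i+1} = r_i − f(r_i)/f′(r_i) mod 13^{i+2}, where f′(x) = 3x². Iterate:
  r_0 = 4 (mod 13)
  r_1 = 121 (mod 169)
  r_2 = 797 (mod 2197)
  r_3 = 5191 (mod 28561)
Final: r = 5191 with f(r) ≡ 0 mod 13^4.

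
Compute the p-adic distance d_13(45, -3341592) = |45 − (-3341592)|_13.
d_13(45, -3341592) = 1/371293

Step 1 — x − y = 45 − (-3341592) = 3341637. Step 2 — v_13(3341637) = 5 (factor: 3341637 = (13^5 · 9); the sign does not affect v_p). Step 3 — |x − y|_13 = 13^{-5} = 1/371293.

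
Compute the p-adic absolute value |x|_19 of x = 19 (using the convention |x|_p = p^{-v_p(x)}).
|19|_19 = 1/19

Step 1 — compute v_19(x) by factoring powers of 19 out of the numerator and denominator: v_19(19) = 1. Step 2 — apply |x|_p = p^{-v_p(x)} = 19^{-1} = 1/19.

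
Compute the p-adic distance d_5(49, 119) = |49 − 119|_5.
d_5(49, 119) = 1/5

Step 1 — x − y = 49 − 119 = -70. Step 2 — v_5(-70) = 1 (factor: -70 = −(5^1 · 14); the sign does not affect v_p). Step 3 — |x − y|_5 = 5^{-1} = 1/5.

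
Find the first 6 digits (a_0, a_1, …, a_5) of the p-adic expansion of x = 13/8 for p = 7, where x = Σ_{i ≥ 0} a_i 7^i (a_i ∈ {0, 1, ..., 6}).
(a_0, …, a_5) = (6, 2, 4, 2, 4, 2)

v_7(13/8) = 0 (numerator and denominator both coprime to 7), so x ∈ ℤ_7^×. Compute digits iteratively via a_i = x_i mod 7, x_{i+1} = (x_i − a_i)/7, with x_0 = x:
  x_0 = 13/8;  a_0 = 6;  x_1 = (x_0 − 6)/7 = -5/8
  x_1 = -5/8;  a_1 = 2;  x_2 = (x_1 − 2)/7 = -3/8
  x_2 = -3/8;  a_2 = 4;  x_3 = (x_2 − 4)/7 = -5/8
  x_3 = -5/8;  a_3 = 2;  x_4 = (x_3 − 2)/7 = -3/8
  x_4 = -3/8;  a_4 = 4;  x_5 = (x_4 − 4)/7 = -5/8
  x_5 = -5/8;  a_5 = 2;  x_6 = (x_5 − 2)/7 = -3/8
Digits: (6, 2, 4, 2, 4, 2).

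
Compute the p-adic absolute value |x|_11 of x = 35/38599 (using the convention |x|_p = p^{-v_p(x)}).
|35/38599|_11 = 1331

Step 1 — compute v_11(x) by factoring powers of 11 out of the numerator and denominator: v_11(35/38599) = -3. Step 2 — apply |x|_p = p^{-v_p(x)} = 11^{3} = 1331.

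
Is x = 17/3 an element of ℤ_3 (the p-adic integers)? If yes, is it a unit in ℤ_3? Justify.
x ∉ ℤ_3 (v_3(x) = -1 < 0)

ℤ_3 = {x ∈ ℚ_3 : v_3(x) ≥ 0} and ℤ_3^× = {x ∈ ℤ_3 : v_3(x) = 0}. Here v_3(17/3) = v_3(num) − v_3(den) = -1; compare against these criteria.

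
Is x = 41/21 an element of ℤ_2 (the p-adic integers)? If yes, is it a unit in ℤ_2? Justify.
x ∈ ℤ_2^× (unit); v_2(x) = 0

ℤ_2 = {x ∈ ℚ_2 : v_2(x) ≥ 0} and ℤ_2^× = {x ∈ ℤ_2 : v_2(x) = 0}. Here v_2(41/21) = v_2(num) − v_2(den) = 0; compare against these criteria.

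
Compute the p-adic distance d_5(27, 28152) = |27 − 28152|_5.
d_5(27, 28152) = 1/3125

Step 1 — x − y = 27 − 28152 = -28125. Step 2 — v_5(-28125) = 5 (factor: -28125 = −(5^5 · 9); the sign does not affect v_p). Step 3 — |x − y|_5 = 5^{-5} = 1/3125.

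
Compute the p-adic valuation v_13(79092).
v_13(79092) = 3

v_13(n) is the largest exponent k such that 13^k divides n. Factor out: 79092 = 13^3 · 36. (Sign doesn't affect v_p.) So v_13(79092) = 3.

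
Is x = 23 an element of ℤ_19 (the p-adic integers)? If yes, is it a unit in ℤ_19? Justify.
x ∈ ℤ_19^× (unit); v_19(x) = 0

ℤ_19 = {x ∈ ℚ_19 : v_19(x) ≥ 0} and ℤ_19^× = {x ∈ ℤ_19 : v_19(x) = 0}. Here v_19(23) = v_19(num) − v_19(den) = 0; compare against these criteria.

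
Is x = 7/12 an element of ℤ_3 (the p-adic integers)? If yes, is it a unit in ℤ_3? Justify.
x ∉ ℤ_3 (v_3(x) = -1 < 0)

ℤ_3 = {x ∈ ℚ_3 : v_3(x) ≥ 0} and ℤ_3^× = {x ∈ ℤ_3 : v_3(x) = 0}. Here v_3(7/12) = v_3(num) − v_3(den) = -1; compare against these criteria.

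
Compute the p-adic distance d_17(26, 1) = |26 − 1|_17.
d_17(26, 1) = 1

Step 1 — x − y = 26 − 1 = 25. Step 2 — v_17(25) = 0 (factor: 25 = (17^0 · 25); the sign does not affect v_p). Step 3 — |x − y|_17 = 17^{0} = 1.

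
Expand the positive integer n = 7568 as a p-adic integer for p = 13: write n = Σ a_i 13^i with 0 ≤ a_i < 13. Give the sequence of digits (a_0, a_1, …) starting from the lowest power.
(a_0, a_1, …) = (2, 10, 5, 3)

Repeated division by 13 gives the digits low-to-high: 7568 = 2 + 10·13^1 + 5·13^2 + 3·13^3. Digit sequence: (2, 10, 5, 3).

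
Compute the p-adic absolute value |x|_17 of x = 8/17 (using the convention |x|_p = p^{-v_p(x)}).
|8/17|_17 = 17

Step 1 — compute v_17(x) by factoring powers of 17 out of the numerator and denominator: v_17(8/17) = -1. Step 2 — apply |x|_p = p^{-v_p(x)} = 17^{1} = 17.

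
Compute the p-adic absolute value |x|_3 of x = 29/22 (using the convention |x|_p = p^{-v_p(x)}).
|29/22|_3 = 1

Step 1 — compute v_3(x) by factoring powers of 3 out of the numerator and denominator: v_3(29/22) = 0. Step 2 — apply |x|_p = p^{-v_p(x)} = 3^{0} = 1.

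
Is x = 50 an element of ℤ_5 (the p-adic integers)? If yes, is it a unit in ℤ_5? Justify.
x ∈ ℤ_5 but not a unit; v_5(x) = 2 > 0

ℤ_5 = {x ∈ ℚ_5 : v_5(x) ≥ 0} and ℤ_5^× = {x ∈ ℤ_5 : v_5(x) = 0}. Here v_5(50) = v_5(num) − v_5(den) = 2; compare against these criteria.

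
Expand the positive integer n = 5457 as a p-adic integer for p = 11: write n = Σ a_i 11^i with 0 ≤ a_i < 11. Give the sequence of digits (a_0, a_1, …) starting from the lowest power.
(a_0, a_1, …) = (1, 1, 1, 4)

Repeated division by 11 gives the digits low-to-high: 5457 = 1 + 1·11^1 + 1·11^2 + 4·11^3. Digit sequence: (1, 1, 1, 4).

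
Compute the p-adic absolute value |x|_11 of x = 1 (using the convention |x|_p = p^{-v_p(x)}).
|1|_11 = 1

Step 1 — compute v_11(x) by factoring powers of 11 out of the numerator and denominator: v_11(1) = 0. Step 2 — apply |x|_p = p^{-v_p(x)} = 11^{0} = 1.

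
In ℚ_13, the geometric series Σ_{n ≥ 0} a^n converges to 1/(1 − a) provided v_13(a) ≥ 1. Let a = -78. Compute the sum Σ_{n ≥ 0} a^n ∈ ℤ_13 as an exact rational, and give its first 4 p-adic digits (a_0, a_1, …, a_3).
Σ a^n = 1/(1 − a) = 1/79;  first 4 digits = (1, 7, 9, 7)

v_13(a) = 1 ≥ 1, so the series converges in ℤ_13 to 1/(1 − a) = 1/(1 − (-78)) = 1/79. Expand this rational in ℤ_13: compute digits iteratively via d_i = x_i mod 13, x_{i+1} = (x_i − d_i)/13. The first 4 digits are (1, 7, 9, 7).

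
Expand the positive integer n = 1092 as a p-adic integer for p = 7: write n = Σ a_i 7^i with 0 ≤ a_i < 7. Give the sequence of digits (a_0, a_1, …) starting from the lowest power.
(a_0, a_1, …) = (0, 2, 1, 3)

Repeated division by 7 gives the digits low-to-high: 1092 = 2·7^1 + 1·7^2 + 3·7^3. Digit sequence: (0, 2, 1, 3).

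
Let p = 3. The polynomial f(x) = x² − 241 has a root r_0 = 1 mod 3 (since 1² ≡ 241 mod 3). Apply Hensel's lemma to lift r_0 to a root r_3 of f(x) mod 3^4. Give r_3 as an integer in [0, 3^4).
r_3 = 22 (mod 81)

Hensel's recurrence: r_{i+1} = r_i − f(r_i)·(f′(r_i))^{-1} mod 3^{i+2}, with f′(x) = 2x. Iterate:
  r_0 = 1 (mod 3)
  r_1 = 4 (mod 9)
  r_2 = 22 (mod 27)
  r_3 = 22 (mod 81)
Final: r_3 = 22, and one checks f(r_3) ≡ 0 mod 3^4.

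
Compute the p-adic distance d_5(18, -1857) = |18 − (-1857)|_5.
d_5(18, -1857) = 1/625

Step 1 — x − y = 18 − (-1857) = 1875. Step 2 — v_5(1875) = 4 (factor: 1875 = (5^4 · 3); the sign does not affect v_p). Step 3 — |x − y|_5 = 5^{-4} = 1/625.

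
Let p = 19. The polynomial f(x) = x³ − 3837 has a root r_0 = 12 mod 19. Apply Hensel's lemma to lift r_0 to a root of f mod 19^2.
r_1 = 240 (mod 361)

Hensel: r_{i+1} = r_i − f(r_i)/f′(r_i) mod 19^{i+2}, where f′(x) = 3x². Iterate:
  r_0 = 12 (mod 19)
  r_1 = 240 (mod 361)
Final: r = 240 with f(r) ≡ 0 mod 19^2.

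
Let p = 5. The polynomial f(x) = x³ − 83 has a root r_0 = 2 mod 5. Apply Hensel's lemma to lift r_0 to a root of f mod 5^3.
r_2 = 102 (mod 125)

Hensel: r_{i+1} = r_i − f(r_i)/f′(r_i) mod 5^{i+2}, where f′(x) = 3x². Iterate:
  r_0 = 2 (mod 5)
  r_1 = 2 (mod 25)
  r_2 = 102 (mod 125)
Final: r = 102 with f(r) ≡ 0 mod 5^3.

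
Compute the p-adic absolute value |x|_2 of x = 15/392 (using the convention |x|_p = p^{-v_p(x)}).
|15/392|_2 = 8

Step 1 — compute v_2(x) by factoring powers of 2 out of the numerator and denominator: v_2(15/392) = -3. Step 2 — apply |x|_p = p^{-v_p(x)} = 2^{3} = 8.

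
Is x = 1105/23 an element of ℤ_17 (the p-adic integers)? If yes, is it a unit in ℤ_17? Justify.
x ∈ ℤ_17 but not a unit; v_17(x) = 1 > 0

ℤ_17 = {x ∈ ℚ_17 : v_17(x) ≥ 0} and ℤ_17^× = {x ∈ ℤ_17 : v_17(x) = 0}. Here v_17(1105/23) = v_17(num) − v_17(den) = 1; compare against these criteria.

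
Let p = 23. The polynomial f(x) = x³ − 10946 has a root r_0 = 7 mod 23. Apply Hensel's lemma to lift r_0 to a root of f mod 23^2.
r_1 = 421 (mod 529)

Hensel: r_{i+1} = r_i − f(r_i)/f′(r_i) mod 23^{i+2}, where f′(x) = 3x². Iterate:
  r_0 = 7 (mod 23)
  r_1 = 421 (mod 529)
Final: r = 421 with f(r) ≡ 0 mod 23^2.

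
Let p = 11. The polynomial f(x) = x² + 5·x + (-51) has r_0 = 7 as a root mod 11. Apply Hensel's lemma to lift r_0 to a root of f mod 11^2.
r_1 = 18 (mod 121)

Hensel: r_{i+1} = r_i − f(r_i)·(f′(r_i))^{-1} mod 11^{i+2}, f′(x) = 2x + 5. Iterate:
  r_0 = 7 (mod 11)
  r_1 = 18 (mod 121)
Final: r = 18 satisfies f(r) ≡ 0 mod 11^2.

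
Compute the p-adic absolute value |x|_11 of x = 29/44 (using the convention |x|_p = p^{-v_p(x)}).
|29/44|_11 = 11

Step 1 — compute v_11(x) by factoring powers of 11 out of the numerator and denominator: v_11(29/44) = -1. Step 2 — apply |x|_p = p^{-v_p(x)} = 11^{1} = 11.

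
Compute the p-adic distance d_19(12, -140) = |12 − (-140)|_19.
d_19(12, -140) = 1/19

Step 1 — x − y = 12 − (-140) = 152. Step 2 — v_19(152) = 1 (factor: 152 = (19^1 · 8); the sign does not affect v_p). Step 3 — |x − y|_19 = 19^{-1} = 1/19.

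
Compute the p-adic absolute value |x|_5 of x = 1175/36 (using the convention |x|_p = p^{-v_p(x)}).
|1175/36|_5 = 1/25

Step 1 — compute v_5(x) by factoring powers of 5 out of the numerator and denominator: v_5(1175/36) = 2. Step 2 — apply |x|_p = p^{-v_p(x)} = 5^{-2} = 1/25.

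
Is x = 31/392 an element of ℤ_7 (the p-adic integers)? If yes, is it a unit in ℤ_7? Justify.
x ∉ ℤ_7 (v_7(x) = -2 < 0)

ℤ_7 = {x ∈ ℚ_7 : v_7(x) ≥ 0} and ℤ_7^× = {x ∈ ℤ_7 : v_7(x) = 0}. Here v_7(31/392) = v_7(num) − v_7(den) = -2; compare against these criteria.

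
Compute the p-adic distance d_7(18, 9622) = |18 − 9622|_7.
d_7(18, 9622) = 1/2401

Step 1 — x − y = 18 − 9622 = -9604. Step 2 — v_7(-9604) = 4 (factor: -9604 = −(7^4 · 4); the sign does not affect v_p). Step 3 — |x − y|_7 = 7^{-4} = 1/2401.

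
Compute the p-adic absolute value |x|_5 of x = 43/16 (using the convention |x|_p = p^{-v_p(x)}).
|43/16|_5 = 1

Step 1 — compute v_5(x) by factoring powers of 5 out of the numerator and denominator: v_5(43/16) = 0. Step 2 — apply |x|_p = p^{-v_p(x)} = 5^{0} = 1.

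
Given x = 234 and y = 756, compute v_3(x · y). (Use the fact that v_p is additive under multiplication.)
v_3(176904) = 5

v_p(x) = 2 (factor: 234 = 3^2 · 26); v_p(y) = 3 (factor: 756 = 3^3 · 28). Additivity: v_p(xy) = v_p(x) + v_p(y) = 2 + 3 = 5. (Direct check: xy = 176904 = 3^5 · (728).)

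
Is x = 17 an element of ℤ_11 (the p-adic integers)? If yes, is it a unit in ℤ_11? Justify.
x ∈ ℤ_11^× (unit); v_11(x) = 0

ℤ_11 = {x ∈ ℚ_11 : v_11(x) ≥ 0} and ℤ_11^× = {x ∈ ℤ_11 : v_11(x) = 0}. Here v_11(17) = v_11(num) − v_11(den) = 0; compare against these criteria.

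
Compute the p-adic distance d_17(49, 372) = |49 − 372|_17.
d_17(49, 372) = 1/17

Step 1 — x − y = 49 − 372 = -323. Step 2 — v_17(-323) = 1 (factor: -323 = −(17^1 · 19); the sign does not affect v_p). Step 3 — |x − y|_17 = 17^{-1} = 1/17.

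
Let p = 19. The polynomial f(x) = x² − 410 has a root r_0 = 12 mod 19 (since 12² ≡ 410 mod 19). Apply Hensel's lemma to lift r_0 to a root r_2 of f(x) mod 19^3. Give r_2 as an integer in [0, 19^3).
r_2 = 1437 (mod 6859)

Hensel's recurrence: r_{i+1} = r_i − f(r_i)·(f′(r_i))^{-1} mod 19^{i+2}, with f′(x) = 2x. Iterate:
  r_0 = 12 (mod 19)
  r_1 = 354 (mod 361)
  r_2 = 1437 (mod 6859)
Final: r_2 = 1437, and one checks f(r_2) ≡ 0 mod 19^3.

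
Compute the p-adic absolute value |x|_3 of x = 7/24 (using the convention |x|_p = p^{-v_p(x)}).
|7/24|_3 = 3

Step 1 — compute v_3(x) by factoring powers of 3 out of the numerator and denominator: v_3(7/24) = -1. Step 2 — apply |x|_p = p^{-v_p(x)} = 3^{1} = 3.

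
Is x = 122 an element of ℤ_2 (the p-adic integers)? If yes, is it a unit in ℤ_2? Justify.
x ∈ ℤ_2 but not a unit; v_2(x) = 1 > 0

ℤ_2 = {x ∈ ℚ_2 : v_2(x) ≥ 0} and ℤ_2^× = {x ∈ ℤ_2 : v_2(x) = 0}. Here v_2(122) = v_2(num) − v_2(den) = 1; compare against these criteria.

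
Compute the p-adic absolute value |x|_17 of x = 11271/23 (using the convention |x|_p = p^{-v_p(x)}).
|11271/23|_17 = 1/289

Step 1 — compute v_17(x) by factoring powers of 17 out of the numerator and denominator: v_17(11271/23) = 2. Step 2 — apply |x|_p = p^{-v_p(x)} = 17^{-2} = 1/289.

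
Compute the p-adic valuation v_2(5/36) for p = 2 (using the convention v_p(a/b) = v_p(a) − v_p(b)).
v_2(5/36) = -2

Factor powers of 2 from the numerator and denominator of the reduced fraction: 5 = 2^0 · 5 and 36 = 2^2 · 9. Apply v_p(a/b) = v_p(a) − v_p(b): v_2(5/36) = 0 − 2 = -2.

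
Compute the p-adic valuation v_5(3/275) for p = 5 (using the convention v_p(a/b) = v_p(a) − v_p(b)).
v_5(3/275) = -2

Factor powers of 5 from the numerator and denominator of the reduced fraction: 3 = 5^0 · 3 and 275 = 5^2 · 11. Apply v_p(a/b) = v_p(a) − v_p(b): v_5(3/275) = 0 − 2 = -2.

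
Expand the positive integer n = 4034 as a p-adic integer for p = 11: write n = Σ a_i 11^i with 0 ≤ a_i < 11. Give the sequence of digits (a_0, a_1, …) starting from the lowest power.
(a_0, a_1, …) = (8, 3, 0, 3)

Repeated division by 11 gives the digits low-to-high: 4034 = 8 + 3·11^1 + 3·11^3. Digit sequence: (8, 3, 0, 3).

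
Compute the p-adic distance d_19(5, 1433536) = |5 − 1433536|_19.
d_19(5, 1433536) = 1/130321

Step 1 — x − y = 5 − 1433536 = -1433531. Step 2 — v_19(-1433531) = 4 (factor: -1433531 = −(19^4 · 11); the sign does not affect v_p). Step 3 — |x − y|_19 = 19^{-4} = 1/130321.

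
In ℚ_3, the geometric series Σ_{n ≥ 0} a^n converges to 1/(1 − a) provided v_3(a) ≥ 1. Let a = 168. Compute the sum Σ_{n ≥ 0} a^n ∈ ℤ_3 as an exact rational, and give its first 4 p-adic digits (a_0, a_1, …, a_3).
Σ a^n = 1/(1 − a) = -1/167;  first 4 digits = (1, 2, 1, 0)

v_3(a) = 1 ≥ 1, so the series converges in ℤ_3 to 1/(1 − a) = 1/(1 − 168) = -1/167. Expand this rational in ℤ_3: compute digits iteratively via d_i = x_i mod 3, x_{i+1} = (x_i − d_i)/3. The first 4 digits are (1, 2, 1, 0).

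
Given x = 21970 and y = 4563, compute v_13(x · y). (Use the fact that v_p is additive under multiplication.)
v_13(100249110) = 5

v_p(x) = 3 (factor: 21970 = 13^3 · 10); v_p(y) = 2 (factor: 4563 = 13^2 · 27). Additivity: v_p(xy) = v_p(x) + v_p(y) = 3 + 2 = 5. (Direct check: xy = 100249110 = 13^5 · (270).)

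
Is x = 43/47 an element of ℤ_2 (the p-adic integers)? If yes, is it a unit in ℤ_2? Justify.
x ∈ ℤ_2^× (unit); v_2(x) = 0

ℤ_2 = {x ∈ ℚ_2 : v_2(x) ≥ 0} and ℤ_2^× = {x ∈ ℤ_2 : v_2(x) = 0}. Here v_2(43/47) = v_2(num) − v_2(den) = 0; compare against these criteria.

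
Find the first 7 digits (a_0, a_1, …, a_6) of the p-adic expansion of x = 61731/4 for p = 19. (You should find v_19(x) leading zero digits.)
(a_0, …, a_6) = (0, 0, 0, 7, 14, 4, 14)

v_19(61731/4) = 3, so a_0 = ... = a_2 = 0. Factor out: x = 19^3 · u with u = 9/4 a unit in ℤ_19. Expand u iteratively via a_{v+i} = u_i mod 19, u_{i+1} = (u_i − a_{v+i})/19:
  u_0 = 9/4;  a_3 = 7;  u_1 = (u_0 − 7)/19 = -1/4
  u_1 = -1/4;  a_4 = 14;  u_2 = (u_1 − 14)/19 = -3/4
  u_2 = -3/4;  a_5 = 4;  u_3 = (u_2 − 4)/19 = -1/4
  u_3 = -1/4;  a_6 = 14;  u_4 = (u_3 − 14)/19 = -3/4
Digits: (0, 0, 0, 7, 14, 4, 14).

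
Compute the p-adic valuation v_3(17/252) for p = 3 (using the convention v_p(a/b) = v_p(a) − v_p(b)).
v_3(17/252) = -2

Factor powers of 3 from the numerator and denominator of the reduced fraction: 17 = 3^0 · 17 and 252 = 3^2 · 28. Apply v_p(a/b) = v_p(a) − v_p(b): v_3(17/252) = 0 − 2 = -2.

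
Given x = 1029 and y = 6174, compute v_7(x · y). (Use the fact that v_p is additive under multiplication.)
v_7(6353046) = 6

v_p(x) = 3 (factor: 1029 = 7^3 · 3); v_p(y) = 3 (factor: 6174 = 7^3 · 18). Additivity: v_p(xy) = v_p(x) + v_p(y) = 3 + 3 = 6. (Direct check: xy = 6353046 = 7^6 · (54).)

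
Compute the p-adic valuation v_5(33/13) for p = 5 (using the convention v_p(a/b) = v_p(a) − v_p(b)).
v_5(33/13) = 0

Factor powers of 5 from the numerator and denominator of the reduced fraction: 33 = 5^0 · 33 and 13 = 5^0 · 13. Apply v_p(a/b) = v_p(a) − v_p(b): v_5(33/13) = 0 − 0 = 0.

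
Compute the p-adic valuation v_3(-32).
v_3(-32) = 0

v_3(n) is the largest exponent k such that 3^k divides n. Factor out: -32 = -3^0 · 32. (Sign doesn't affect v_p.) So v_3(-32) = 0.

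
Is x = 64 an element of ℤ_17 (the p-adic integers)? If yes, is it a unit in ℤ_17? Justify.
x ∈ ℤ_17^× (unit); v_17(x) = 0

ℤ_17 = {x ∈ ℚ_17 : v_17(x) ≥ 0} and ℤ_17^× = {x ∈ ℤ_17 : v_17(x) = 0}. Here v_17(64) = v_17(num) − v_17(den) = 0; compare against these criteria.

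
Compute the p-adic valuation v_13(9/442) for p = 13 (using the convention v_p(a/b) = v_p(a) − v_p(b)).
v_13(9/442) = -1

Factor powers of 13 from the numerator and denominator of the reduced fraction: 9 = 13^0 · 9 and 442 = 13^1 · 34. Apply v_p(a/b) = v_p(a) − v_p(b): v_13(9/442) = 0 − 1 = -1.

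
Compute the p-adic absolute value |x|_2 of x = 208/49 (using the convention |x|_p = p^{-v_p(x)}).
|208/49|_2 = 1/16

Step 1 — compute v_2(x) by factoring powers of 2 out of the numerator and denominator: v_2(208/49) = 4. Step 2 — apply |x|_p = p^{-v_p(x)} = 2^{-4} = 1/16.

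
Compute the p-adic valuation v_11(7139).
v_11(7139) = 2

v_11(n) is the largest exponent k such that 11^k divides n. Factor out: 7139 = 11^2 · 59. (Sign doesn't affect v_p.) So v_11(7139) = 2.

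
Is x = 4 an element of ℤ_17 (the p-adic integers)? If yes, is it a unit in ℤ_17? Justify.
x ∈ ℤ_17^× (unit); v_17(x) = 0

ℤ_17 = {x ∈ ℚ_17 : v_17(x) ≥ 0} and ℤ_17^× = {x ∈ ℤ_17 : v_17(x) = 0}. Here v_17(4) = v_17(num) − v_17(den) = 0; compare against these criteria.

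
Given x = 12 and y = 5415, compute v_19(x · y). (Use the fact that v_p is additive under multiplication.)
v_19(64980) = 2

v_p(x) = 0 (factor: 12 = 19^0 · 12); v_p(y) = 2 (factor: 5415 = 19^2 · 15). Additivity: v_p(xy) = v_p(x) + v_p(y) = 0 + 2 = 2. (Direct check: xy = 64980 = 19^2 · (180).)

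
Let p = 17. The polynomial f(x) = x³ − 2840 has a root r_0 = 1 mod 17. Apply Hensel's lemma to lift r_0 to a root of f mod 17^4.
r_3 = 80904 (mod 83521)

Hensel: r_{i+1} = r_i − f(r_i)/f′(r_i) mod 17^{i+2}, where f′(x) = 3x². Iterate:
  r_0 = 1 (mod 17)
  r_1 = 273 (mod 289)
  r_2 = 2296 (mod 4913)
  r_3 = 80904 (mod 83521)
Final: r = 80904 with f(r) ≡ 0 mod 17^4.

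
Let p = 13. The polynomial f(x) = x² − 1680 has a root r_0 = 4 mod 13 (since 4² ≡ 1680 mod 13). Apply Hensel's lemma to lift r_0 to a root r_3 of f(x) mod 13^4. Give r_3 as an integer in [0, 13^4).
r_3 = 18971 (mod 28561)

Hensel's recurrence: r_{i+1} = r_i − f(r_i)·(f′(r_i))^{-1} mod 13^{i+2}, with f′(x) = 2x. Iterate:
  r_0 = 4 (mod 13)
  r_1 = 43 (mod 169)
  r_2 = 1395 (mod 2197)
  r_3 = 18971 (mod 28561)
Final: r_3 = 18971, and one checks f(r_3) ≡ 0 mod 13^4.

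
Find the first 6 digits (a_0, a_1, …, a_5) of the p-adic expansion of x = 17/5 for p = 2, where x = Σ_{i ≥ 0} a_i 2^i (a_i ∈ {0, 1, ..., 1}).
(a_0, …, a_5) = (1, 0, 1, 1, 1, 0)

v_2(17/5) = 0 (numerator and denominator both coprime to 2), so x ∈ ℤ_2^×. Compute digits iteratively via a_i = x_i mod 2, x_{i+1} = (x_i − a_i)/2, with x_0 = x:
  x_0 = 17/5;  a_0 = 1;  x_1 = (x_0 − 1)/2 = 6/5
  x_1 = 6/5;  a_1 = 0;  x_2 = (x_1 − 0)/2 = 3/5
  x_2 = 3/5;  a_2 = 1;  x_3 = (x_2 − 1)/2 = -1/5
  x_3 = -1/5;  a_3 = 1;  x_4 = (x_3 − 1)/2 = -3/5
  x_4 = -3/5;  a_4 = 1;  x_5 = (x_4 − 1)/2 = -4/5
  x_5 = -4/5;  a_5 = 0;  x_6 = (x_5 − 0)/2 = -2/5
Digits: (1, 0, 1, 1, 1, 0).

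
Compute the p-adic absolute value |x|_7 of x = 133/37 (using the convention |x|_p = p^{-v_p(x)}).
|133/37|_7 = 1/7

Step 1 — compute v_7(x) by factoring powers of 7 out of the numerator and denominator: v_7(133/37) = 1. Step 2 — apply |x|_p = p^{-v_p(x)} = 7^{-1} = 1/7.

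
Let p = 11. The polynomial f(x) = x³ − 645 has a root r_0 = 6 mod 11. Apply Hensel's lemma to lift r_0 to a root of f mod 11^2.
r_1 = 94 (mod 121)

Hensel: r_{i+1} = r_i − f(r_i)/f′(r_i) mod 11^{i+2}, where f′(x) = 3x². Iterate:
  r_0 = 6 (mod 11)
  r_1 = 94 (mod 121)
Final: r = 94 with f(r) ≡ 0 mod 11^2.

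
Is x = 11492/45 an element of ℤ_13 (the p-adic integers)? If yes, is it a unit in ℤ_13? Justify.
x ∈ ℤ_13 but not a unit; v_13(x) = 2 > 0

ℤ_13 = {x ∈ ℚ_13 : v_13(x) ≥ 0} and ℤ_13^× = {x ∈ ℤ_13 : v_13(x) = 0}. Here v_13(11492/45) = v_13(num) − v_13(den) = 2; compare against these criteria.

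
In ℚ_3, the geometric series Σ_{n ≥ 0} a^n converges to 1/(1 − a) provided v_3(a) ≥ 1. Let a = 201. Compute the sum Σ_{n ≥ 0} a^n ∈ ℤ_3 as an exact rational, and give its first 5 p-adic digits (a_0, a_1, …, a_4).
Σ a^n = 1/(1 − a) = -1/200;  first 5 digits = (1, 1, 2, 1, 1)

v_3(a) = 1 ≥ 1, so the series converges in ℤ_3 to 1/(1 − a) = 1/(1 − 201) = -1/200. Expand this rational in ℤ_3: compute digits iteratively via d_i = x_i mod 3, x_{i+1} = (x_i − d_i)/3. The first 5 digits are (1, 1, 2, 1, 1).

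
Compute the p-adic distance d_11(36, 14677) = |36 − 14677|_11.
d_11(36, 14677) = 1/14641

Step 1 — x − y = 36 − 14677 = -14641. Step 2 — v_11(-14641) = 4 (factor: -14641 = −(11^4 · 1); the sign does not affect v_p). Step 3 — |x − y|_11 = 11^{-4} = 1/14641.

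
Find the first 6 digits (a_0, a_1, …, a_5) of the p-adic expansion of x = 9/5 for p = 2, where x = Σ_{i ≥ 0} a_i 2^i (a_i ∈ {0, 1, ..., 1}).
(a_0, …, a_5) = (1, 0, 1, 0, 1, 1)

v_2(9/5) = 0 (numerator and denominator both coprime to 2), so x ∈ ℤ_2^×. Compute digits iteratively via a_i = x_i mod 2, x_{i+1} = (x_i − a_i)/2, with x_0 = x:
  x_0 = 9/5;  a_0 = 1;  x_1 = (x_0 − 1)/2 = 2/5
  x_1 = 2/5;  a_1 = 0;  x_2 = (x_1 − 0)/2 = 1/5
  x_2 = 1/5;  a_2 = 1;  x_3 = (x_2 − 1)/2 = -2/5
  x_3 = -2/5;  a_3 = 0;  x_4 = (x_3 − 0)/2 = -1/5
  x_4 = -1/5;  a_4 = 1;  x_5 = (x_4 − 1)/2 = -3/5
  x_5 = -3/5;  a_5 = 1;  x_6 = (x_5 − 1)/2 = -4/5
Digits: (1, 0, 1, 0, 1, 1).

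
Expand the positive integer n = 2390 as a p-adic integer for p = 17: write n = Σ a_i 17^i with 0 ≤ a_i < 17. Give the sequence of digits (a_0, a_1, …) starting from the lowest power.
(a_0, a_1, …) = (10, 4, 8)

Repeated division by 17 gives the digits low-to-high: 2390 = 10 + 4·17^1 + 8·17^2. Digit sequence: (10, 4, 8).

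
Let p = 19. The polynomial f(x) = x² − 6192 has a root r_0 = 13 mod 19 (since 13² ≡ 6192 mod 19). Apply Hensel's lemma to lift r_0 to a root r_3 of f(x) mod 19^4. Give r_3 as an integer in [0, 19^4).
r_3 = 19697 (mod 130321)

Hensel's recurrence: r_{i+1} = r_i − f(r_i)·(f′(r_i))^{-1} mod 19^{i+2}, with f′(x) = 2x. Iterate:
  r_0 = 13 (mod 19)
  r_1 = 203 (mod 361)
  r_2 = 5979 (mod 6859)
  r_3 = 19697 (mod 130321)
Final: r_3 = 19697, and one checks f(r_3) ≡ 0 mod 19^4.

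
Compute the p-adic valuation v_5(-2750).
v_5(-2750) = 3

v_5(n) is the largest exponent k such that 5^k divides n. Factor out: -2750 = -5^3 · 22. (Sign doesn't affect v_p.) So v_5(-2750) = 3.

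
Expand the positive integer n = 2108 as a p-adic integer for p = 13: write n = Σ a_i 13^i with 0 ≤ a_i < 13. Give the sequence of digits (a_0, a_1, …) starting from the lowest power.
(a_0, a_1, …) = (2, 6, 12)

Repeated division by 13 gives the digits low-to-high: 2108 = 2 + 6·13^1 + 12·13^2. Digit sequence: (2, 6, 12).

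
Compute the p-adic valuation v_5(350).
v_5(350) = 2

v_5(n) is the largest exponent k such that 5^k divides n. Factor out: 350 = 5^2 · 14. (Sign doesn't affect v_p.) So v_5(350) = 2.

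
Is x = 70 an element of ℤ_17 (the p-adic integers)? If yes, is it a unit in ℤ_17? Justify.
x ∈ ℤ_17^× (unit); v_17(x) = 0

ℤ_17 = {x ∈ ℚ_17 : v_17(x) ≥ 0} and ℤ_17^× = {x ∈ ℤ_17 : v_17(x) = 0}. Here v_17(70) = v_17(num) − v_17(den) = 0; compare against these criteria.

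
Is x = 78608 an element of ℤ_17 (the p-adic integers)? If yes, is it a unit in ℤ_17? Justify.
x ∈ ℤ_17 but not a unit; v_17(x) = 3 > 0

ℤ_17 = {x ∈ ℚ_17 : v_17(x) ≥ 0} and ℤ_17^× = {x ∈ ℤ_17 : v_17(x) = 0}. Here v_17(78608) = v_17(num) − v_17(den) = 3; compare against these criteria.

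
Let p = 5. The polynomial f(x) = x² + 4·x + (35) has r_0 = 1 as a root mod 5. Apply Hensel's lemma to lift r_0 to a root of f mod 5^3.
r_2 = 61 (mod 125)

Hensel: r_{i+1} = r_i − f(r_i)·(f′(r_i))^{-1} mod 5^{i+2}, f′(x) = 2x + 4. Iterate:
  r_0 = 1 (mod 5)
  r_1 = 11 (mod 25)
  r_2 = 61 (mod 125)
Final: r = 61 satisfies f(r) ≡ 0 mod 5^3.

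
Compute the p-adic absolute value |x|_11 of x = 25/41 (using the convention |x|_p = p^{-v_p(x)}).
|25/41|_11 = 1

Step 1 — compute v_11(x) by factoring powers of 11 out of the numerator and denominator: v_11(25/41) = 0. Step 2 — apply |x|_p = p^{-v_p(x)} = 11^{0} = 1.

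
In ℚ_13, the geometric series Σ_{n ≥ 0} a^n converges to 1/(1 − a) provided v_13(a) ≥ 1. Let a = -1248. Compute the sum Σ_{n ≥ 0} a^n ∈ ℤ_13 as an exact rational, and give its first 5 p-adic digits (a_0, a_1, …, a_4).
Σ a^n = 1/(1 − a) = 1/1249;  first 5 digits = (1, 8, 4, 11, 1)

v_13(a) = 1 ≥ 1, so the series converges in ℤ_13 to 1/(1 − a) = 1/(1 − (-1248)) = 1/1249. Expand this rational in ℤ_13: compute digits iteratively via d_i = x_i mod 13, x_{i+1} = (x_i − d_i)/13. The first 5 digits are (1, 8, 4, 11, 1).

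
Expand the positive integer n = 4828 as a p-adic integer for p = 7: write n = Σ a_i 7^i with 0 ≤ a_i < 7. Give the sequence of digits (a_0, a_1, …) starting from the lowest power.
(a_0, a_1, …) = (5, 3, 0, 0, 2)

Repeated division by 7 gives the digits low-to-high: 4828 = 5 + 3·7^1 + 2·7^4. Digit sequence: (5, 3, 0, 0, 2).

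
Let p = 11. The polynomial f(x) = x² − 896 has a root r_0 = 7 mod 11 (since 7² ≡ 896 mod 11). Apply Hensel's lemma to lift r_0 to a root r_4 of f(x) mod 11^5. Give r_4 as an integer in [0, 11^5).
r_4 = 65952 (mod 161051)

Hensel's recurrence: r_{i+1} = r_i − f(r_i)·(f′(r_i))^{-1} mod 11^{i+2}, with f′(x) = 2x. Iterate:
  r_0 = 7 (mod 11)
  r_1 = 7 (mod 121)
  r_2 = 733 (mod 1331)
  r_3 = 7388 (mod 14641)
  r_4 = 65952 (mod 161051)
Final: r_4 = 65952, and one checks f(r_4) ≡ 0 mod 11^5.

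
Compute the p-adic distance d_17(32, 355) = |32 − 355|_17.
d_17(32, 355) = 1/17

Step 1 — x − y = 32 − 355 = -323. Step 2 — v_17(-323) = 1 (factor: -323 = −(17^1 · 19); the sign does not affect v_p). Step 3 — |x − y|_17 = 17^{-1} = 1/17.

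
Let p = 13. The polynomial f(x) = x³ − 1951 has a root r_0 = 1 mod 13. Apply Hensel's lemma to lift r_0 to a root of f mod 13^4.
r_3 = 15354 (mod 28561)

Hensel: r_{i+1} = r_i − f(r_i)/f′(r_i) mod 13^{i+2}, where f′(x) = 3x². Iterate:
  r_0 = 1 (mod 13)
  r_1 = 144 (mod 169)
  r_2 = 2172 (mod 2197)
  r_3 = 15354 (mod 28561)
Final: r = 15354 with f(r) ≡ 0 mod 13^4.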